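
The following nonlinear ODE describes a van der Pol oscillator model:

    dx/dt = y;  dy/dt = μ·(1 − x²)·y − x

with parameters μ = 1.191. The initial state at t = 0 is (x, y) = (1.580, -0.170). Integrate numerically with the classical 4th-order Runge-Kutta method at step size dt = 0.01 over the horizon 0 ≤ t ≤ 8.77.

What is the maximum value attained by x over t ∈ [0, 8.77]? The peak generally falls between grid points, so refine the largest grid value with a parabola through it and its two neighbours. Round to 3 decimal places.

max x = 2.011

t=0.000: state=(1.580, -0.170)
step 1 (dt=0.01): k1=(-0.170, -1.277), k2=(-0.176, -1.265), k3=(-0.176, -1.265), k4=(-0.183, -1.254); state += dt/6·(k1+2k2+2k3+k4)
t=0.010: state=(1.578, -0.183)
t=0.020: state=(1.576, -0.195)
t=0.030: state=(1.574, -0.207)
continuing one RK4 step at a time; state shown every 50 steps (Δt=0.5):
t=0.500: state=(1.371, -0.622)
t=1.000: state=(0.964, -1.032)
t=1.500: state=(0.274, -1.833)
t=2.000: state=(-0.934, -2.797)
t=2.500: state=(-1.909, -0.764)
t=3.000: state=(-1.943, 0.333)
t=3.500: state=(-1.704, 0.587)
t=4.000: state=(-1.361, 0.802)
t=4.500: state=(-0.871, 1.213)
t=5.000: state=(-0.056, 2.174)
t=5.500: state=(1.274, 2.645)
t=6.000: state=(1.993, 0.309)
t=6.500: state=(1.915, -0.420)
t=7.000: state=(1.650, -0.626)
t=7.500: state=(1.284, -0.857)
t=8.000: state=(0.752, -1.338)
t=8.500: state=(-0.159, -2.424)
t=8.770: state=(-0.892, -2.878)
largest grid value and its neighbours: x(6.110)=2.01084, x(6.120)=2.01099, x(6.130)=2.01095
parabola through these three points peaks at t≈6.123 with x≈2.01100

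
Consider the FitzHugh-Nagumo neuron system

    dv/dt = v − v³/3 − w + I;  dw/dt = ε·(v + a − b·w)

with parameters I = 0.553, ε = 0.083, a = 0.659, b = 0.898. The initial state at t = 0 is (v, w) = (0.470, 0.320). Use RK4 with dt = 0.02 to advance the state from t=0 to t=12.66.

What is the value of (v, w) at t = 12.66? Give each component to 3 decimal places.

(v, w) = (0.522, 1.399)

t=0.000: state=(0.470, 0.320)
step 1 (dt=0.02): k1=(0.668, 0.070), k2=(0.673, 0.070), k3=(0.673, 0.070), k4=(0.677, 0.071); state += dt/6·(k1+2k2+2k3+k4)
t=0.020: state=(0.483, 0.321)
t=0.040: state=(0.497, 0.323)
t=0.060: state=(0.511, 0.324)
continuing one RK4 step at a time; state shown every 25 steps (Δt=0.5):
t=0.500: state=(0.853, 0.362)
t=1.000: state=(1.259, 0.419)
t=1.500: state=(1.540, 0.488)
t=2.000: state=(1.661, 0.563)
t=2.500: state=(1.688, 0.637)
t=3.000: state=(1.674, 0.709)
t=3.500: state=(1.646, 0.778)
t=4.000: state=(1.611, 0.843)
t=4.500: state=(1.574, 0.904)
t=5.000: state=(1.535, 0.961)
t=5.500: state=(1.495, 1.014)
t=6.000: state=(1.455, 1.064)
t=6.500: state=(1.413, 1.110)
t=7.000: state=(1.370, 1.153)
t=7.500: state=(1.326, 1.193)
t=8.000: state=(1.279, 1.229)
t=8.500: state=(1.231, 1.262)
t=9.000: state=(1.179, 1.292)
t=9.500: state=(1.124, 1.318)
t=10.000: state=(1.064, 1.342)
t=10.500: state=(0.997, 1.361)
t=11.000: state=(0.921, 1.377)
t=11.500: state=(0.832, 1.390)
t=12.000: state=(0.722, 1.397)
t=12.500: state=(0.578, 1.400)
t=12.660: state=(0.522, 1.399)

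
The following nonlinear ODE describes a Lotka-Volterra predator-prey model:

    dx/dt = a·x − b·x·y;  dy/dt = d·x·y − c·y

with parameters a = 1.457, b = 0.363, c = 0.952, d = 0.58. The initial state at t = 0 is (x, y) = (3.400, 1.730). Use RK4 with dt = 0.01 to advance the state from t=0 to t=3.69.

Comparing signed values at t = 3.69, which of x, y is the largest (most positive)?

t=0.000: state=(3.400, 1.730)
step 1 (dt=0.01): k1=(2.819, 1.765), k2=(2.819, 1.788), k3=(2.819, 1.788), k4=(2.820, 1.811); state += dt/6·(k1+2k2+2k3+k4)
t=0.010: state=(3.428, 1.748)
t=0.020: state=(3.456, 1.766)
t=0.030: state=(3.485, 1.785)
continuing one RK4 step at a time; state shown every 20 steps (Δt=0.2):
t=0.200: state=(3.952, 2.191)
t=0.400: state=(4.399, 2.945)
t=0.600: state=(4.569, 4.111)
t=0.800: state=(4.291, 5.708)
t=1.000: state=(3.558, 7.466)
t=1.200: state=(2.624, 8.835)
t=1.400: state=(1.801, 9.421)
t=1.600: state=(1.219, 9.257)
t=1.800: state=(0.851, 8.613)
t=2.000: state=(0.628, 7.749)
t=2.200: state=(0.495, 6.833)
t=2.400: state=(0.417, 5.953)
t=2.600: state=(0.373, 5.150)
t=2.800: state=(0.353, 4.439)
t=3.000: state=(0.350, 3.822)
t=3.200: state=(0.362, 3.292)
t=3.400: state=(0.388, 2.842)
t=3.600: state=(0.428, 2.463)
t=3.690: state=(0.452, 2.313)
compare at T: x=0.452, y=2.313

largest component: y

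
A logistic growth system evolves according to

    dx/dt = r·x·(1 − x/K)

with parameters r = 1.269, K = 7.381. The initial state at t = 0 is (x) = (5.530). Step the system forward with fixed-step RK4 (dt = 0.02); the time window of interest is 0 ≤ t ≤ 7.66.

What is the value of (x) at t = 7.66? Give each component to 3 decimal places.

t=0.000: state=(5.530)
step 1 (dt=0.02): k1=(1.760), k2=(1.749), k3=(1.749), k4=(1.738); state += dt/6·(k1+2k2+2k3+k4)
t=0.020: state=(5.565)
t=0.040: state=(5.600)
t=0.060: state=(5.634)
continuing one RK4 step at a time; state shown every 25 steps (Δt=0.5):
t=0.500: state=(6.269)
t=1.000: state=(6.746)
t=1.500: state=(7.030)
t=2.000: state=(7.191)
t=2.500: state=(7.279)
t=3.000: state=(7.327)
t=3.500: state=(7.352)
t=4.000: state=(7.366)
t=4.500: state=(7.373)
t=5.000: state=(7.377)
t=5.500: state=(7.379)
t=6.000: state=(7.380)
t=6.500: state=(7.380)
t=7.000: state=(7.381)
t=7.500: state=(7.381)
t=7.660: state=(7.381)

(x) = (7.381)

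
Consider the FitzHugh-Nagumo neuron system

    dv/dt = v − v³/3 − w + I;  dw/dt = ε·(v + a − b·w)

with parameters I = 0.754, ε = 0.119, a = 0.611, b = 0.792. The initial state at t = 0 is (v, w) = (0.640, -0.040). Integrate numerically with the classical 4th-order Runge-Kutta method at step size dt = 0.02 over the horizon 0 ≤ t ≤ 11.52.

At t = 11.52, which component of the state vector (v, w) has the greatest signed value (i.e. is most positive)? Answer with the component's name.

largest component: w

t=0.000: state=(0.640, -0.040)
step 1 (dt=0.02): k1=(1.347, 0.153), k2=(1.353, 0.154), k3=(1.353, 0.154), k4=(1.359, 0.156); state += dt/6·(k1+2k2+2k3+k4)
t=0.020: state=(0.667, -0.037)
t=0.040: state=(0.694, -0.034)
t=0.060: state=(0.722, -0.031)
continuing one RK4 step at a time; state shown every 25 steps (Δt=0.5):
t=0.500: state=(1.328, 0.055)
t=1.000: state=(1.767, 0.180)
t=1.500: state=(1.892, 0.314)
t=2.000: state=(1.890, 0.446)
t=2.500: state=(1.854, 0.570)
t=3.000: state=(1.808, 0.685)
t=3.500: state=(1.760, 0.793)
t=4.000: state=(1.711, 0.893)
t=4.500: state=(1.662, 0.985)
t=5.000: state=(1.612, 1.071)
t=5.500: state=(1.561, 1.149)
t=6.000: state=(1.510, 1.221)
t=6.500: state=(1.457, 1.286)
t=7.000: state=(1.403, 1.346)
t=7.500: state=(1.347, 1.399)
t=8.000: state=(1.290, 1.447)
t=8.500: state=(1.229, 1.489)
t=9.000: state=(1.164, 1.526)
t=9.500: state=(1.095, 1.557)
t=10.000: state=(1.018, 1.582)
t=10.500: state=(0.932, 1.601)
t=11.000: state=(0.831, 1.614)
t=11.500: state=(0.708, 1.620)
t=11.520: state=(0.703, 1.621)
compare at T: v=0.703, w=1.621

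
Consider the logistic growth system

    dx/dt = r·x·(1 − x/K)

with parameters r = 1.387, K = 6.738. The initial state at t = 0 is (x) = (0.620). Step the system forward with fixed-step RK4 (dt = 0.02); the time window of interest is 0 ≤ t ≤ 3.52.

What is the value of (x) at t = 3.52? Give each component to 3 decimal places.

(x) = (6.269)

t=0.000: state=(0.620)
step 1 (dt=0.02): k1=(0.781), k2=(0.790), k3=(0.790), k4=(0.799); state += dt/6·(k1+2k2+2k3+k4)
t=0.020: state=(0.636)
t=0.040: state=(0.652)
t=0.060: state=(0.668)
continuing one RK4 step at a time; state shown every 10 steps (Δt=0.2):
t=0.200: state=(0.795)
t=0.400: state=(1.011)
t=0.600: state=(1.273)
t=0.800: state=(1.584)
t=1.000: state=(1.944)
t=1.200: state=(2.349)
t=1.400: state=(2.790)
t=1.600: state=(3.251)
t=1.800: state=(3.717)
t=2.000: state=(4.170)
t=2.200: state=(4.594)
t=2.400: state=(4.978)
t=2.600: state=(5.314)
t=2.800: state=(5.601)
t=3.000: state=(5.840)
t=3.200: state=(6.034)
t=3.400: state=(6.191)
t=3.520: state=(6.269)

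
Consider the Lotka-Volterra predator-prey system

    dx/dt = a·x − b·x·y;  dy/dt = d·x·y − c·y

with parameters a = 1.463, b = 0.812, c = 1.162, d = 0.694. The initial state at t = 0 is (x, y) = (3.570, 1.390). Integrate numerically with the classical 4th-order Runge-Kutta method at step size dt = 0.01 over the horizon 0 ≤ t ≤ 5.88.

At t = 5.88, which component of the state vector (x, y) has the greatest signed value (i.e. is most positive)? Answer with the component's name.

t=0.000: state=(3.570, 1.390)
step 1 (dt=0.01): k1=(1.194, 1.829), k2=(1.169, 1.846), k3=(1.169, 1.846), k4=(1.144, 1.864); state += dt/6·(k1+2k2+2k3+k4)
t=0.010: state=(3.582, 1.408)
t=0.020: state=(3.593, 1.427)
t=0.030: state=(3.604, 1.446)
continuing one RK4 step at a time; state shown every 20 steps (Δt=0.2):
t=0.200: state=(3.691, 1.829)
t=0.400: state=(3.513, 2.399)
t=0.600: state=(3.034, 3.004)
t=0.800: state=(2.395, 3.473)
t=1.000: state=(1.789, 3.675)
t=1.200: state=(1.323, 3.609)
t=1.400: state=(1.005, 3.357)
t=1.600: state=(0.802, 3.013)
t=1.800: state=(0.679, 2.644)
t=2.000: state=(0.610, 2.291)
t=2.200: state=(0.578, 1.971)
t=2.400: state=(0.576, 1.692)
t=2.600: state=(0.598, 1.455)
t=2.800: state=(0.643, 1.256)
t=3.000: state=(0.712, 1.094)
t=3.200: state=(0.808, 0.963)
t=3.400: state=(0.934, 0.861)
t=3.600: state=(1.095, 0.785)
t=3.800: state=(1.297, 0.734)
t=4.000: state=(1.546, 0.709)
t=4.200: state=(1.847, 0.711)
t=4.400: state=(2.200, 0.745)
t=4.600: state=(2.597, 0.824)
t=4.800: state=(3.013, 0.964)
t=5.000: state=(3.393, 1.193)
t=5.200: state=(3.647, 1.544)
t=5.400: state=(3.660, 2.040)
t=5.600: state=(3.356, 2.640)
t=5.800: state=(2.791, 3.213)
t=5.880: state=(2.531, 3.394)
compare at T: x=2.531, y=3.394

largest component: y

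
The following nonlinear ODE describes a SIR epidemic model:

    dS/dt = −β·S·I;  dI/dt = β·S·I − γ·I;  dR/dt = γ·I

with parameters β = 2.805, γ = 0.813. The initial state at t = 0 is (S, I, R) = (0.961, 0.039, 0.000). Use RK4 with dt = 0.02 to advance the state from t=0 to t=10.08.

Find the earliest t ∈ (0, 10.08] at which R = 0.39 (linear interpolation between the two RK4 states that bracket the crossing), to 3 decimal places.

t = 2.216

t=0.000: state=(0.961, 0.039, 0.000)
step 1 (dt=0.02): k1=(-0.105, 0.073, 0.032), k2=(-0.107, 0.075, 0.032), k3=(-0.107, 0.075, 0.032), k4=(-0.109, 0.076, 0.033); state += dt/6·(k1+2k2+2k3+k4)
t=0.020: state=(0.959, 0.040, 0.001)
t=0.040: state=(0.957, 0.042, 0.001)
t=0.060: state=(0.954, 0.044, 0.002)
continuing one RK4 step at a time; state shown every 25 steps (Δt=0.5):
t=0.500: state=(0.879, 0.095, 0.026)
t=1.000: state=(0.720, 0.196, 0.084)
t=1.500: state=(0.504, 0.309, 0.187)
t=2.000: state=(0.312, 0.362, 0.326)
t=2.200: state=(0.254, 0.360, 0.385)
next step: t=2.220: state=(0.249, 0.360, 0.391) — R has crossed 0.39
linear interpolation between t=2.200 (0.38534) and t=2.220 (0.39120) → t≈2.216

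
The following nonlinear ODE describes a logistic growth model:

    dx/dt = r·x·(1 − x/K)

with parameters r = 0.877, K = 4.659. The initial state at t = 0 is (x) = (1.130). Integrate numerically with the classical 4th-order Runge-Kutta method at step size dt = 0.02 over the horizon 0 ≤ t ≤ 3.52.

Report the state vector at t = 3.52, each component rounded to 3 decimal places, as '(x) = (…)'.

t=0.000: state=(1.130)
step 1 (dt=0.02): k1=(0.751), k2=(0.754), k3=(0.754), k4=(0.757); state += dt/6·(k1+2k2+2k3+k4)
t=0.020: state=(1.145)
t=0.040: state=(1.160)
t=0.060: state=(1.176)
continuing one RK4 step at a time; state shown every 10 steps (Δt=0.2):
t=0.200: state=(1.287)
t=0.400: state=(1.456)
t=0.600: state=(1.637)
t=0.800: state=(1.828)
t=1.000: state=(2.026)
t=1.200: state=(2.229)
t=1.400: state=(2.433)
t=1.600: state=(2.636)
t=1.800: state=(2.834)
t=2.000: state=(3.024)
t=2.200: state=(3.205)
t=2.400: state=(3.375)
t=2.600: state=(3.531)
t=2.800: state=(3.674)
t=3.000: state=(3.804)
t=3.200: state=(3.919)
t=3.400: state=(4.022)
t=3.520: state=(4.078)

(x) = (4.078)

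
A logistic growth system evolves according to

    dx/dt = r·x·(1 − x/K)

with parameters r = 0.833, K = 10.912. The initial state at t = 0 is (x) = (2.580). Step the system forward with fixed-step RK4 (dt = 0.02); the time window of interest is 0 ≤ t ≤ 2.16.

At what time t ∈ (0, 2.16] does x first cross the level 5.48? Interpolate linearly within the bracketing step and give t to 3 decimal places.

t=0.000: state=(2.580)
step 1 (dt=0.02): k1=(1.641), k2=(1.648), k3=(1.648), k4=(1.655); state += dt/6·(k1+2k2+2k3+k4)
t=0.020: state=(2.613)
t=0.040: state=(2.646)
t=0.060: state=(2.680)
continuing one RK4 step at a time; state shown every 5 steps (Δt=0.1):
t=0.100: state=(2.748)
t=0.200: state=(2.922)
t=0.300: state=(3.104)
t=0.400: state=(3.292)
t=0.500: state=(3.487)
t=0.600: state=(3.688)
t=0.700: state=(3.894)
t=0.800: state=(4.105)
t=0.900: state=(4.320)
t=1.000: state=(4.539)
t=1.100: state=(4.761)
t=1.200: state=(4.986)
t=1.300: state=(5.212)
t=1.400: state=(5.439)
next step: t=1.420: state=(5.485) — x has crossed 5.48
linear interpolation between t=1.400 (5.43932) and t=1.420 (5.48477) → t≈1.418

t = 1.418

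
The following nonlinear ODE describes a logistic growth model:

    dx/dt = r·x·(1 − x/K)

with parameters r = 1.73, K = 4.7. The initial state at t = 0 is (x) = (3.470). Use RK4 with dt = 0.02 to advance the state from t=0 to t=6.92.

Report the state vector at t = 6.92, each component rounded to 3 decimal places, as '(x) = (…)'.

t=0.000: state=(3.470)
step 1 (dt=0.02): k1=(1.571), k2=(1.558), k3=(1.558), k4=(1.545); state += dt/6·(k1+2k2+2k3+k4)
t=0.020: state=(3.501)
t=0.040: state=(3.532)
t=0.060: state=(3.562)
continuing one RK4 step at a time; state shown every 25 steps (Δt=0.5):
t=0.500: state=(4.090)
t=1.000: state=(4.422)
t=1.500: state=(4.579)
t=2.000: state=(4.648)
t=2.500: state=(4.678)
t=3.000: state=(4.691)
t=3.500: state=(4.696)
t=4.000: state=(4.698)
t=4.500: state=(4.699)
t=5.000: state=(4.700)
t=5.500: state=(4.700)
t=6.000: state=(4.700)
t=6.500: state=(4.700)
t=6.920: state=(4.700)

(x) = (4.700)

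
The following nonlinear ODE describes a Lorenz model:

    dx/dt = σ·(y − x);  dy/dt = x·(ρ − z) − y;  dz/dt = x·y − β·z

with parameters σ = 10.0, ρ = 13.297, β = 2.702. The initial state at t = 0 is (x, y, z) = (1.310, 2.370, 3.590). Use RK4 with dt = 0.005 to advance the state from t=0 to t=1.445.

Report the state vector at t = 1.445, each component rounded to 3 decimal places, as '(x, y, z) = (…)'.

(x, y, z) = (8.864, 9.033, 15.090)

t=0.000: state=(1.310, 2.370, 3.590)
step 1 (dt=0.005): k1=(10.600, 10.346, -6.595), k2=(10.594, 10.600, -6.454), k3=(10.600, 10.598, -6.454), k4=(10.600, 10.852, -6.310); state += dt/6·(k1+2k2+2k3+k4)
t=0.005: state=(1.363, 2.423, 3.558)
t=0.010: state=(1.416, 2.479, 3.527)
t=0.015: state=(1.469, 2.537, 3.498)
continuing one RK4 step at a time; state shown every 10 steps (Δt=0.05):
t=0.050: state=(1.856, 3.014, 3.336)
t=0.100: state=(2.497, 3.926, 3.268)
t=0.150: state=(3.307, 5.136, 3.471)
t=0.200: state=(4.341, 6.658, 4.089)
t=0.250: state=(5.623, 8.420, 5.338)
t=0.300: state=(7.103, 10.159, 7.452)
t=0.350: state=(8.584, 11.323, 10.506)
t=0.400: state=(9.688, 11.202, 14.080)
t=0.450: state=(9.965, 9.482, 17.141)
t=0.500: state=(9.212, 6.779, 18.659)
t=0.550: state=(7.688, 4.217, 18.464)
t=0.600: state=(5.923, 2.485, 17.175)
t=0.650: state=(4.358, 1.597, 15.480)
t=0.700: state=(3.189, 1.272, 13.768)
t=0.750: state=(2.423, 1.251, 12.189)
t=0.800: state=(1.986, 1.382, 10.782)
t=0.850: state=(1.793, 1.601, 9.549)
t=0.900: state=(1.778, 1.895, 8.487)
t=0.950: state=(1.901, 2.273, 7.593)
t=1.000: state=(2.147, 2.761, 6.871)
t=1.050: state=(2.517, 3.388, 6.337)
t=1.100: state=(3.023, 4.184, 6.027)
t=1.150: state=(3.684, 5.172, 5.999)
t=1.200: state=(4.514, 6.346, 6.347)
t=1.250: state=(5.508, 7.636, 7.191)
t=1.300: state=(6.613, 8.862, 8.637)
t=1.350: state=(7.697, 9.705, 10.685)
t=1.400: state=(8.534, 9.785, 13.082)
t=1.445: state=(8.864, 9.033, 15.090)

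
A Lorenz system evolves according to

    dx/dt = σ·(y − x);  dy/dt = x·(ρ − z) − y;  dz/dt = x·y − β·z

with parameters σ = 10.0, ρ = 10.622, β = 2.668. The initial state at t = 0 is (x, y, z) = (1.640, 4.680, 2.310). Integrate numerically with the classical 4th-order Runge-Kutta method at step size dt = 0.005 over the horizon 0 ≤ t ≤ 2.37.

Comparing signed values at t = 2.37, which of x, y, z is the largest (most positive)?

t=0.000: state=(1.640, 4.680, 2.310)
step 1 (dt=0.005): k1=(30.400, 8.952, 1.512), k2=(29.864, 9.555, 1.896), k3=(29.892, 9.540, 1.890), k4=(29.382, 10.129, 2.272); state += dt/6·(k1+2k2+2k3+k4)
t=0.005: state=(1.789, 4.728, 2.319)
t=0.010: state=(1.934, 4.781, 2.333)
t=0.015: state=(2.074, 4.840, 2.350)
continuing one RK4 step at a time; state shown every 20 steps (Δt=0.1):
t=0.100: state=(4.143, 6.467, 3.247)
t=0.200: state=(6.523, 8.886, 6.195)
t=0.300: state=(8.394, 9.428, 11.066)
t=0.400: state=(8.107, 6.518, 14.518)
t=0.500: state=(5.819, 3.260, 14.048)
t=0.600: state=(3.610, 1.895, 11.749)
t=0.700: state=(2.424, 1.714, 9.443)
t=0.800: state=(2.063, 1.996, 7.583)
t=0.900: state=(2.214, 2.563, 6.228)
t=1.000: state=(2.745, 3.456, 5.421)
t=1.100: state=(3.645, 4.736, 5.303)
t=1.200: state=(4.903, 6.295, 6.156)
t=1.300: state=(6.289, 7.556, 8.200)
t=1.400: state=(7.160, 7.502, 10.874)
t=1.500: state=(6.854, 5.943, 12.555)
t=1.600: state=(5.607, 4.198, 12.363)
t=1.700: state=(4.325, 3.261, 11.042)
t=1.800: state=(3.554, 3.076, 9.516)
t=1.900: state=(3.337, 3.359, 8.240)
t=2.000: state=(3.560, 3.967, 7.408)
t=2.100: state=(4.123, 4.825, 7.155)
t=2.200: state=(4.921, 5.782, 7.602)
t=2.300: state=(5.752, 6.492, 8.742)
t=2.370: state=(6.172, 6.603, 9.769)
compare at T: x=6.172, y=6.603, z=9.769

largest component: z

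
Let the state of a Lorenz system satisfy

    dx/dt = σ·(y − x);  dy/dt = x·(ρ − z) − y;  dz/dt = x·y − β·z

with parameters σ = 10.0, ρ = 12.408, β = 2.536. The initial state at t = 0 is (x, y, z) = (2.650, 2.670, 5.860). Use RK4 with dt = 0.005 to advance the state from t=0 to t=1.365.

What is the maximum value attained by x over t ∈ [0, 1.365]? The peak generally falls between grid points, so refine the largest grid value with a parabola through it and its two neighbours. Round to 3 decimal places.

t=0.000: state=(2.650, 2.670, 5.860)
step 1 (dt=0.005): k1=(0.200, 14.682, -7.785), k2=(0.562, 14.700, -7.637), k3=(0.553, 14.705, -7.636), k4=(0.908, 14.728, -7.486); state += dt/6·(k1+2k2+2k3+k4)
t=0.005: state=(2.653, 2.744, 5.822)
t=0.010: state=(2.659, 2.817, 5.785)
t=0.015: state=(2.669, 2.891, 5.750)
continuing one RK4 step at a time; state shown every 10 steps (Δt=0.05):
t=0.050: state=(2.817, 3.428, 5.551)
t=0.100: state=(3.235, 4.279, 5.436)
t=0.150: state=(3.850, 5.261, 5.583)
t=0.200: state=(4.638, 6.368, 6.080)
t=0.250: state=(5.565, 7.518, 7.027)
t=0.300: state=(6.558, 8.532, 8.491)
t=0.350: state=(7.481, 9.130, 10.420)
t=0.400: state=(8.134, 9.028, 12.548)
t=0.450: state=(8.319, 8.134, 14.407)
t=0.500: state=(7.949, 6.684, 15.543)
t=0.550: state=(7.116, 5.132, 15.783)
t=0.600: state=(6.051, 3.860, 15.284)
t=0.650: state=(4.995, 3.015, 14.344)
t=0.700: state=(4.108, 2.560, 13.223)
t=0.750: state=(3.455, 2.389, 12.081)
t=0.800: state=(3.035, 2.409, 11.003)
t=0.850: state=(2.817, 2.561, 10.031)
t=0.900: state=(2.767, 2.817, 9.186)
t=0.950: state=(2.859, 3.170, 8.486)
t=1.000: state=(3.075, 3.623, 7.947)
t=1.050: state=(3.406, 4.181, 7.594)
t=1.100: state=(3.848, 4.843, 7.458)
t=1.150: state=(4.397, 5.592, 7.581)
t=1.200: state=(5.036, 6.384, 8.008)
t=1.250: state=(5.729, 7.132, 8.771)
t=1.300: state=(6.412, 7.705, 9.854)
t=1.350: state=(6.986, 7.950, 11.162)
t=1.365: state=(7.120, 7.941, 11.571)
largest grid value and its neighbours: x(0.435)=8.32143, x(0.440)=8.32642, x(0.445)=8.32573
parabola through these three points peaks at t≈0.442 with x≈8.32683

max x = 8.327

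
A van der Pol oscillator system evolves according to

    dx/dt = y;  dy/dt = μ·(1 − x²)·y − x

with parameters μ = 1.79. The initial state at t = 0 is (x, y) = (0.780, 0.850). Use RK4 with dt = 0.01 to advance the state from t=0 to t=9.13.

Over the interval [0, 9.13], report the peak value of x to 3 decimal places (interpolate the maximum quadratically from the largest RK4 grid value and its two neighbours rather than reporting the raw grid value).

max x = 2.018

t=0.000: state=(0.780, 0.850)
step 1 (dt=0.01): k1=(0.850, -0.184), k2=(0.849, -0.199), k3=(0.849, -0.199), k4=(0.848, -0.214); state += dt/6·(k1+2k2+2k3+k4)
t=0.010: state=(0.788, 0.848)
t=0.020: state=(0.797, 0.846)
t=0.030: state=(0.805, 0.843)
continuing one RK4 step at a time; state shown every 50 steps (Δt=0.5):
t=0.500: state=(1.122, 0.418)
t=1.000: state=(1.171, -0.195)
t=1.500: state=(0.951, -0.685)
t=2.000: state=(0.434, -1.509)
t=2.500: state=(-0.761, -3.295)
t=3.000: state=(-1.918, -0.684)
t=3.500: state=(-1.920, 0.303)
t=4.000: state=(-1.732, 0.431)
t=4.500: state=(-1.490, 0.546)
t=5.000: state=(-1.169, 0.769)
t=5.500: state=(-0.662, 1.366)
t=6.000: state=(0.410, 3.172)
t=6.500: state=(1.867, 1.329)
t=7.000: state=(1.987, -0.251)
t=7.500: state=(1.816, -0.400)
t=8.000: state=(1.593, -0.495)
t=8.500: state=(1.310, -0.659)
t=9.000: state=(0.899, -1.047)
t=9.130: state=(0.751, -1.239)
largest grid value and its neighbours: x(6.780)=2.01806, x(6.790)=2.01820, x(6.800)=2.01813
parabola through these three points peaks at t≈6.792 with x≈2.01820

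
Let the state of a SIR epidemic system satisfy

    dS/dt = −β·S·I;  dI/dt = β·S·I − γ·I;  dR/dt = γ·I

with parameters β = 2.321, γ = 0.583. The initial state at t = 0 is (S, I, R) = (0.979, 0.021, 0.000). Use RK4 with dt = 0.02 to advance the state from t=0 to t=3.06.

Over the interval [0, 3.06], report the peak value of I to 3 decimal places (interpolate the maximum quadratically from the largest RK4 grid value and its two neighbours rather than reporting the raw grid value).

t=0.000: state=(0.979, 0.021, 0.000)
step 1 (dt=0.02): k1=(-0.048, 0.035, 0.012), k2=(-0.048, 0.036, 0.012), k3=(-0.049, 0.036, 0.012), k4=(-0.049, 0.037, 0.013); state += dt/6·(k1+2k2+2k3+k4)
t=0.020: state=(0.978, 0.022, 0.000)
t=0.040: state=(0.977, 0.022, 0.001)
t=0.060: state=(0.976, 0.023, 0.001)
continuing one RK4 step at a time; state shown every 5 steps (Δt=0.1):
t=0.100: state=(0.974, 0.025, 0.001)
t=0.200: state=(0.968, 0.029, 0.003)
t=0.300: state=(0.961, 0.035, 0.005)
t=0.400: state=(0.952, 0.041, 0.007)
t=0.500: state=(0.942, 0.048, 0.010)
t=0.600: state=(0.931, 0.056, 0.013)
t=0.700: state=(0.918, 0.066, 0.016)
t=0.800: state=(0.903, 0.077, 0.020)
t=0.900: state=(0.886, 0.089, 0.025)
t=1.000: state=(0.866, 0.103, 0.031)
t=1.100: state=(0.844, 0.118, 0.037)
t=1.200: state=(0.820, 0.135, 0.045)
t=1.300: state=(0.793, 0.154, 0.053)
t=1.400: state=(0.763, 0.174, 0.063)
t=1.500: state=(0.731, 0.195, 0.073)
t=1.600: state=(0.697, 0.218, 0.085)
t=1.700: state=(0.661, 0.240, 0.099)
t=1.800: state=(0.623, 0.263, 0.113)
t=1.900: state=(0.585, 0.286, 0.129)
t=2.000: state=(0.546, 0.307, 0.147)
t=2.100: state=(0.507, 0.328, 0.165)
t=2.200: state=(0.469, 0.346, 0.185)
t=2.300: state=(0.432, 0.363, 0.205)
t=2.400: state=(0.396, 0.376, 0.227)
t=2.500: state=(0.363, 0.388, 0.249)
t=2.600: state=(0.331, 0.397, 0.272)
t=2.700: state=(0.302, 0.403, 0.296)
t=2.800: state=(0.275, 0.406, 0.319)
t=2.900: state=(0.250, 0.407, 0.343)
t=3.000: state=(0.228, 0.406, 0.367)
t=3.060: state=(0.215, 0.404, 0.381)
largest grid value and its neighbours: I(2.880)=0.40709, I(2.900)=0.40712, I(2.920)=0.40705
parabola through these three points peaks at t≈2.895 with I≈0.40712

max I = 0.407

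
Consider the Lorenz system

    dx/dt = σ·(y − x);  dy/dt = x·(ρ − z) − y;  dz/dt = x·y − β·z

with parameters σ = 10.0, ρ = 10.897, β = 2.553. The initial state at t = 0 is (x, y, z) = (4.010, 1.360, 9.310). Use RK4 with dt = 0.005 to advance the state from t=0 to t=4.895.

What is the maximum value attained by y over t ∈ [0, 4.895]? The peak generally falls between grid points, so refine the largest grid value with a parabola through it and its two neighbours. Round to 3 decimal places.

max y = 7.707

t=0.000: state=(4.010, 1.360, 9.310)
step 1 (dt=0.005): k1=(-26.500, 5.004, -18.315), k2=(-25.712, 5.067, -18.239), k3=(-25.731, 5.069, -18.236), k4=(-24.960, 5.128, -18.159); state += dt/6·(k1+2k2+2k3+k4)
t=0.005: state=(3.881, 1.385, 9.219)
t=0.010: state=(3.760, 1.411, 9.128)
t=0.015: state=(3.646, 1.438, 9.039)
continuing one RK4 step at a time; state shown every 40 steps (Δt=0.2):
t=0.200: state=(2.410, 2.646, 6.415)
t=0.400: state=(3.824, 4.947, 5.687)
t=0.600: state=(6.448, 7.616, 8.874)
t=0.800: state=(6.671, 5.620, 12.935)
t=1.000: state=(4.125, 3.134, 11.141)
t=1.200: state=(3.269, 3.340, 8.376)
t=1.400: state=(4.129, 4.863, 7.364)
t=1.600: state=(5.798, 6.539, 9.080)
t=1.800: state=(6.175, 5.724, 11.621)
t=2.000: state=(4.728, 4.023, 10.999)
t=2.200: state=(3.977, 3.950, 9.144)
t=2.400: state=(4.483, 4.958, 8.395)
t=2.600: state=(5.516, 5.945, 9.455)
t=2.800: state=(5.730, 5.482, 10.919)
t=3.000: state=(4.897, 4.465, 10.625)
t=3.200: state=(4.403, 4.373, 9.470)
t=3.400: state=(4.720, 5.023, 9.008)
t=3.600: state=(5.345, 5.586, 9.683)
t=3.800: state=(5.443, 5.293, 10.517)
t=4.000: state=(4.953, 4.695, 10.339)
t=4.200: state=(4.655, 4.639, 9.635)
t=4.400: state=(4.859, 5.049, 9.372)
t=4.600: state=(5.232, 5.366, 9.800)
t=4.800: state=(5.271, 5.176, 10.275)
t=4.895: state=(5.146, 4.989, 10.295)
largest grid value and its neighbours: y(0.630)=7.70660, y(0.635)=7.70684, y(0.640)=7.70266
parabola through these three points peaks at t≈0.633 with y≈7.70728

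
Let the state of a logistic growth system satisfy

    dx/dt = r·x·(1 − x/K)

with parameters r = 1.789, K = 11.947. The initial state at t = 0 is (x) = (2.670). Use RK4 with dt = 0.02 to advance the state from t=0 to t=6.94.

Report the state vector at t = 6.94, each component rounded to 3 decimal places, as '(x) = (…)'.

(x) = (11.947)

t=0.000: state=(2.670)
step 1 (dt=0.02): k1=(3.709), k2=(3.746), k3=(3.746), k4=(3.782); state += dt/6·(k1+2k2+2k3+k4)
t=0.020: state=(2.745)
t=0.040: state=(2.821)
t=0.060: state=(2.899)
continuing one RK4 step at a time; state shown every 25 steps (Δt=0.5):
t=0.500: state=(4.936)
t=1.000: state=(7.558)
t=1.500: state=(9.655)
t=2.000: state=(10.890)
t=2.500: state=(11.491)
t=3.000: state=(11.756)
t=3.500: state=(11.868)
t=4.000: state=(11.915)
t=4.500: state=(11.934)
t=5.000: state=(11.942)
t=5.500: state=(11.945)
t=6.000: state=(11.946)
t=6.500: state=(11.947)
t=6.940: state=(11.947)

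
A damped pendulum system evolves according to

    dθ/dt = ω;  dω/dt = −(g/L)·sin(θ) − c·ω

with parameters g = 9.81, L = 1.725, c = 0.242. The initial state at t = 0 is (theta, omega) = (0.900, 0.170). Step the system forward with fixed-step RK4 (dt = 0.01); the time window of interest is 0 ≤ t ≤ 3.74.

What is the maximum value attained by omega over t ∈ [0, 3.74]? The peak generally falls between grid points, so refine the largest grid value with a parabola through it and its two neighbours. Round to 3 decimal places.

max omega = 1.634

t=0.000: state=(0.900, 0.170)
step 1 (dt=0.01): k1=(0.170, -4.496), k2=(0.148, -4.493), k3=(0.148, -4.493), k4=(0.125, -4.490); state += dt/6·(k1+2k2+2k3+k4)
t=0.010: state=(0.901, 0.125)
t=0.020: state=(0.903, 0.080)
t=0.030: state=(0.903, 0.035)
continuing one RK4 step at a time; state shown every 20 steps (Δt=0.2):
t=0.200: state=(0.846, -0.699)
t=0.400: state=(0.630, -1.420)
t=0.600: state=(0.297, -1.853)
t=0.800: state=(-0.084, -1.882)
t=1.000: state=(-0.429, -1.505)
t=1.200: state=(-0.667, -0.846)
t=1.400: state=(-0.759, -0.069)
t=1.600: state=(-0.696, 0.683)
t=1.800: state=(-0.496, 1.281)
t=2.000: state=(-0.202, 1.603)
t=2.200: state=(0.121, 1.570)
t=2.400: state=(0.403, 1.201)
t=2.600: state=(0.587, 0.607)
t=2.800: state=(0.641, -0.071)
t=3.000: state=(0.561, -0.705)
t=3.200: state=(0.369, -1.176)
t=3.400: state=(0.108, -1.385)
t=3.600: state=(-0.164, -1.286)
t=3.740: state=(-0.329, -1.050)
largest grid value and its neighbours: omega(2.070)=1.63364, omega(2.080)=1.63425, omega(2.090)=1.63393
parabola through these three points peaks at t≈2.082 with omega≈1.63426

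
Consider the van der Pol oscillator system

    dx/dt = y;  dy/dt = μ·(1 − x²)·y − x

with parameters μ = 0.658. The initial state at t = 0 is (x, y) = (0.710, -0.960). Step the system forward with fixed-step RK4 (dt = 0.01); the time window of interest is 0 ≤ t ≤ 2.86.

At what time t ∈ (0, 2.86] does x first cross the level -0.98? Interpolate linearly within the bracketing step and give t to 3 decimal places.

t=0.000: state=(0.710, -0.960)
step 1 (dt=0.01): k1=(-0.960, -1.023), k2=(-0.965, -1.024), k3=(-0.965, -1.024), k4=(-0.970, -1.026); state += dt/6·(k1+2k2+2k3+k4)
t=0.010: state=(0.700, -0.970)
t=0.020: state=(0.691, -0.981)
t=0.030: state=(0.681, -0.991)
continuing one RK4 step at a time; state shown every 10 steps (Δt=0.1):
t=0.100: state=(0.609, -1.064)
t=0.200: state=(0.497, -1.170)
t=0.300: state=(0.375, -1.279)
t=0.400: state=(0.241, -1.389)
t=0.500: state=(0.097, -1.498)
t=0.600: state=(-0.058, -1.602)
t=0.700: state=(-0.223, -1.694)
t=0.800: state=(-0.396, -1.766)
t=0.900: state=(-0.575, -1.807)
t=1.000: state=(-0.756, -1.806)
t=1.100: state=(-0.935, -1.755)
t=1.120: state=(-0.970, -1.738)
next step: t=1.130: state=(-0.987, -1.729) — x has crossed -0.98
linear interpolation between t=1.120 (-0.96966) and t=1.130 (-0.98700) → t≈1.126

t = 1.126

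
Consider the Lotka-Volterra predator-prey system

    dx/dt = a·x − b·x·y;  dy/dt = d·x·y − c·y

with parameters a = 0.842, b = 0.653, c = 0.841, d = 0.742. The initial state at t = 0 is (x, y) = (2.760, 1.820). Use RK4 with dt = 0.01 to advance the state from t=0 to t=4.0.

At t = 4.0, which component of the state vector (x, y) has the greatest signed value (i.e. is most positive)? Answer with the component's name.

t=0.000: state=(2.760, 1.820)
step 1 (dt=0.01): k1=(-0.956, 2.197), k2=(-0.974, 2.203), k3=(-0.974, 2.203), k4=(-0.992, 2.210); state += dt/6·(k1+2k2+2k3+k4)
t=0.010: state=(2.750, 1.842)
t=0.020: state=(2.740, 1.864)
t=0.030: state=(2.730, 1.886)
continuing one RK4 step at a time; state shown every 20 steps (Δt=0.2):
t=0.200: state=(2.500, 2.276)
t=0.400: state=(2.134, 2.716)
t=0.600: state=(1.730, 3.058)
t=0.800: state=(1.354, 3.247)
t=1.000: state=(1.045, 3.276)
t=1.200: state=(0.810, 3.174)
t=1.400: state=(0.641, 2.986)
t=1.600: state=(0.521, 2.749)
t=1.800: state=(0.438, 2.494)
t=2.000: state=(0.381, 2.240)
t=2.200: state=(0.342, 1.997)
t=2.400: state=(0.316, 1.772)
t=2.600: state=(0.301, 1.567)
t=2.800: state=(0.294, 1.384)
t=3.000: state=(0.293, 1.222)
t=3.200: state=(0.299, 1.079)
t=3.400: state=(0.310, 0.954)
t=3.600: state=(0.326, 0.845)
t=3.800: state=(0.347, 0.751)
t=4.000: state=(0.375, 0.670)
compare at T: x=0.375, y=0.670

largest component: y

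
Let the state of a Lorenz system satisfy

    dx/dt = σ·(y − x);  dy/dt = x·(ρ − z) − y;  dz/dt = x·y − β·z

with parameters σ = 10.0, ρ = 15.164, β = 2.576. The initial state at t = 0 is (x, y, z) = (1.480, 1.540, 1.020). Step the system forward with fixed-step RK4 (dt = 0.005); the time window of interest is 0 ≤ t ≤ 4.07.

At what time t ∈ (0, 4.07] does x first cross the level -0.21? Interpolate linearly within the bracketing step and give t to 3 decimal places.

t = 0.840

t=0.000: state=(1.480, 1.540, 1.020)
step 1 (dt=0.005): k1=(0.600, 19.393, -0.348), k2=(1.070, 19.367, -0.272), k3=(1.057, 19.384, -0.271), k4=(1.516, 19.373, -0.193); state += dt/6·(k1+2k2+2k3+k4)
t=0.005: state=(1.485, 1.637, 1.019)
t=0.010: state=(1.495, 1.734, 1.018)
t=0.015: state=(1.509, 1.831, 1.018)
continuing one RK4 step at a time; state shown every 40 steps (Δt=0.2):
t=0.200: state=(4.524, 7.593, 2.641)
t=0.400: state=(11.893, 13.003, 19.163)
t=0.600: state=(4.066, -0.352, 18.934)
t=0.800: state=(-0.020, -0.598, 11.187)
t=0.840: state=(-0.209, -0.597, 10.095)
next step: t=0.845: state=(-0.228, -0.600, 9.966) — x has crossed -0.21
linear interpolation between t=0.840 (-0.20942) and t=0.845 (-0.22840) → t≈0.840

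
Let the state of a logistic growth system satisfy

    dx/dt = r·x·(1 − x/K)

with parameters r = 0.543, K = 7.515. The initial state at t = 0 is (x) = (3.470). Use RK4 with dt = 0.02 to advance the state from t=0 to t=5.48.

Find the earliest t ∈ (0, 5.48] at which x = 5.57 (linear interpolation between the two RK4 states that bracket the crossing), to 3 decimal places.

t=0.000: state=(3.470)
step 1 (dt=0.02): k1=(1.014), k2=(1.015), k3=(1.015), k4=(1.015); state += dt/6·(k1+2k2+2k3+k4)
t=0.020: state=(3.490)
t=0.040: state=(3.511)
t=0.060: state=(3.531)
continuing one RK4 step at a time; state shown every 10 steps (Δt=0.2):
t=0.200: state=(3.673)
t=0.400: state=(3.877)
t=0.600: state=(4.081)
t=0.800: state=(4.282)
t=1.000: state=(4.480)
t=1.200: state=(4.675)
t=1.400: state=(4.864)
t=1.600: state=(5.047)
t=1.800: state=(5.224)
t=2.000: state=(5.393)
t=2.200: state=(5.554)
t=2.220: state=(5.570)
next step: t=2.240: state=(5.586) — x has crossed 5.57
linear interpolation between t=2.220 (5.57000) and t=2.240 (5.58561) → t≈2.220

t = 2.220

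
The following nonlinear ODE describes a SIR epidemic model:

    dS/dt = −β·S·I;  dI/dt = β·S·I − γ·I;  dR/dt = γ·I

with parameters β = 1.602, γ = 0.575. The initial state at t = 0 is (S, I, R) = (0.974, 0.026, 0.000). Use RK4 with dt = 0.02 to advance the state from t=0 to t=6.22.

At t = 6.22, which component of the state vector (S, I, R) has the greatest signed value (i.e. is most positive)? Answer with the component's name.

t=0.000: state=(0.974, 0.026, 0.000)
step 1 (dt=0.02): k1=(-0.041, 0.026, 0.015), k2=(-0.041, 0.026, 0.015), k3=(-0.041, 0.026, 0.015), k4=(-0.041, 0.026, 0.015); state += dt/6·(k1+2k2+2k3+k4)
t=0.020: state=(0.973, 0.027, 0.000)
t=0.040: state=(0.972, 0.027, 0.001)
t=0.060: state=(0.971, 0.028, 0.001)
continuing one RK4 step at a time; state shown every 25 steps (Δt=0.5):
t=0.500: state=(0.948, 0.042, 0.010)
t=1.000: state=(0.908, 0.067, 0.025)
t=1.500: state=(0.850, 0.101, 0.049)
t=2.000: state=(0.770, 0.145, 0.084)
t=2.500: state=(0.672, 0.195, 0.133)
t=3.000: state=(0.565, 0.240, 0.196)
t=3.500: state=(0.460, 0.271, 0.269)
t=4.000: state=(0.368, 0.283, 0.349)
t=4.500: state=(0.294, 0.276, 0.430)
t=5.000: state=(0.237, 0.256, 0.507)
t=5.500: state=(0.195, 0.228, 0.577)
t=6.000: state=(0.165, 0.197, 0.638)
t=6.220: state=(0.154, 0.184, 0.662)
compare at T: S=0.154, I=0.184, R=0.662

largest component: R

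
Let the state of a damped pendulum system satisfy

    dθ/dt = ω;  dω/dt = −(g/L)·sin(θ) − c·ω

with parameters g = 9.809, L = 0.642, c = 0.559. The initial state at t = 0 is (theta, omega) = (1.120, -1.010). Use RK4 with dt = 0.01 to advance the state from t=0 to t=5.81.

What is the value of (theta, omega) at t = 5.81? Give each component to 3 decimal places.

(theta, omega) = (-0.206, 0.317)

t=0.000: state=(1.120, -1.010)
step 1 (dt=0.01): k1=(-1.010, -13.188), k2=(-1.076, -13.117), k3=(-1.076, -13.115), k4=(-1.141, -13.042); state += dt/6·(k1+2k2+2k3+k4)
t=0.010: state=(1.109, -1.141)
t=0.020: state=(1.097, -1.271)
t=0.030: state=(1.084, -1.399)
continuing one RK4 step at a time; state shown every 20 steps (Δt=0.2):
t=0.200: state=(0.681, -3.207)
t=0.400: state=(-0.051, -3.749)
t=0.600: state=(-0.678, -2.255)
t=0.800: state=(-0.896, 0.111)
t=1.000: state=(-0.654, 2.183)
t=1.200: state=(-0.105, 3.033)
t=1.400: state=(0.442, 2.178)
t=1.600: state=(0.698, 0.310)
t=1.800: state=(0.571, -1.502)
t=2.000: state=(0.159, -2.397)
t=2.200: state=(-0.294, -1.915)
t=2.400: state=(-0.542, -0.472)
t=2.600: state=(-0.478, 1.051)
t=2.800: state=(-0.168, 1.884)
t=3.000: state=(0.200, 1.615)
t=3.200: state=(0.421, 0.505)
t=3.400: state=(0.393, -0.748)
t=3.600: state=(0.157, -1.480)
t=3.800: state=(-0.139, -1.335)
t=4.000: state=(-0.328, -0.479)
t=4.200: state=(-0.320, 0.539)
t=4.400: state=(-0.140, 1.164)
t=4.600: state=(0.098, 1.091)
t=4.800: state=(0.257, 0.430)
t=5.000: state=(0.259, -0.392)
t=5.200: state=(0.120, -0.917)
t=5.400: state=(-0.070, -0.886)
t=5.600: state=(-0.201, -0.374)
t=5.800: state=(-0.209, 0.287)
t=5.810: state=(-0.206, 0.317)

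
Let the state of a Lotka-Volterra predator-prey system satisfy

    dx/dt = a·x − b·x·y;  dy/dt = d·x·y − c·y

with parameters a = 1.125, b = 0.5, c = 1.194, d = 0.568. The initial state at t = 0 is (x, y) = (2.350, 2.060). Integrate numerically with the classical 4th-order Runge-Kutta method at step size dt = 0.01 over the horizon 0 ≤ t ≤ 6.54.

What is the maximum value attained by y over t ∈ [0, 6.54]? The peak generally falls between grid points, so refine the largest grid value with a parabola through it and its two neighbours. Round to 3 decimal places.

max y = 2.594

t=0.000: state=(2.350, 2.060)
step 1 (dt=0.01): k1=(0.223, 0.290), k2=(0.222, 0.292), k3=(0.222, 0.292), k4=(0.220, 0.293); state += dt/6·(k1+2k2+2k3+k4)
t=0.010: state=(2.352, 2.063)
t=0.020: state=(2.354, 2.066)
t=0.030: state=(2.357, 2.069)
continuing one RK4 step at a time; state shown every 25 steps (Δt=0.25):
t=0.250: state=(2.395, 2.141)
t=0.500: state=(2.413, 2.236)
t=0.750: state=(2.403, 2.336)
t=1.000: state=(2.363, 2.432)
t=1.250: state=(2.298, 2.512)
t=1.500: state=(2.215, 2.568)
t=1.750: state=(2.125, 2.593)
t=2.000: state=(2.036, 2.585)
t=2.250: state=(1.956, 2.546)
t=2.500: state=(1.893, 2.482)
t=2.750: state=(1.848, 2.401)
t=3.000: state=(1.823, 2.311)
t=3.250: state=(1.820, 2.220)
t=3.500: state=(1.836, 2.135)
t=3.750: state=(1.872, 2.061)
t=4.000: state=(1.924, 2.001)
t=4.250: state=(1.990, 1.960)
t=4.500: state=(2.067, 1.940)
t=4.750: state=(2.149, 1.941)
t=5.000: state=(2.230, 1.966)
t=5.250: state=(2.305, 2.013)
t=5.500: state=(2.365, 2.081)
t=5.750: state=(2.403, 2.166)
t=6.000: state=(2.413, 2.263)
t=6.250: state=(2.394, 2.363)
t=6.500: state=(2.347, 2.456)
t=6.540: state=(2.337, 2.469)
largest grid value and its neighbours: y(1.800)=2.59410, y(1.810)=2.59413, y(1.820)=2.59412
parabola through these three points peaks at t≈1.812 with y≈2.59413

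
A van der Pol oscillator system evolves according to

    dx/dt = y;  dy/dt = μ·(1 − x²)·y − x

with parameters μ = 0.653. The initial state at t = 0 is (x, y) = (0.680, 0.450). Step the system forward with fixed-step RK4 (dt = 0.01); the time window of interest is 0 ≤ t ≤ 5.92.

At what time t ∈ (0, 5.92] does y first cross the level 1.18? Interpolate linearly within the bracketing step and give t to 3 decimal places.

t=0.000: state=(0.680, 0.450)
step 1 (dt=0.01): k1=(0.450, -0.522), k2=(0.447, -0.526), k3=(0.447, -0.526), k4=(0.445, -0.530); state += dt/6·(k1+2k2+2k3+k4)
t=0.010: state=(0.684, 0.445)
t=0.020: state=(0.689, 0.439)
t=0.030: state=(0.693, 0.434)
continuing one RK4 step at a time; state shown every 20 steps (Δt=0.2):
t=0.200: state=(0.759, 0.330)
t=0.400: state=(0.811, 0.186)
t=0.600: state=(0.832, 0.026)
t=0.800: state=(0.820, -0.142)
t=1.000: state=(0.775, -0.313)
t=1.200: state=(0.695, -0.485)
t=1.400: state=(0.581, -0.657)
t=1.600: state=(0.432, -0.831)
t=1.800: state=(0.249, -1.005)
t=2.000: state=(0.031, -1.173)
t=2.200: state=(-0.219, -1.315)
t=2.400: state=(-0.492, -1.399)
t=2.600: state=(-0.772, -1.381)
t=2.800: state=(-1.035, -1.230)
t=3.000: state=(-1.255, -0.955)
t=3.200: state=(-1.412, -0.607)
t=3.400: state=(-1.498, -0.253)
t=3.600: state=(-1.516, 0.065)
t=3.800: state=(-1.475, 0.332)
t=4.000: state=(-1.386, 0.558)
t=4.200: state=(-1.254, 0.758)
t=4.400: state=(-1.083, 0.952)
t=4.600: state=(-0.873, 1.153)
t=4.620: state=(-0.849, 1.175)
next step: t=4.630: state=(-0.838, 1.185) — y has crossed 1.18
linear interpolation between t=4.620 (1.17453) and t=4.630 (1.18519) → t≈4.625

t = 4.625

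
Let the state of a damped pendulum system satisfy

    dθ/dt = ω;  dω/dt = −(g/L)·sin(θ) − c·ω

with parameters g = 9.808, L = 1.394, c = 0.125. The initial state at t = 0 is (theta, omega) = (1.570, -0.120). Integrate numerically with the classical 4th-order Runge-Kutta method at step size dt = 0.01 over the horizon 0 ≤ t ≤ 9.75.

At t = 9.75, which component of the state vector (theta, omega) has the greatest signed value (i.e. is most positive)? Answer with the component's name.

t=0.000: state=(1.570, -0.120)
step 1 (dt=0.01): k1=(-0.120, -7.021), k2=(-0.155, -7.016), k3=(-0.155, -7.016), k4=(-0.190, -7.012); state += dt/6·(k1+2k2+2k3+k4)
t=0.010: state=(1.568, -0.190)
t=0.020: state=(1.566, -0.260)
t=0.030: state=(1.563, -0.330)
continuing one RK4 step at a time; state shown every 50 steps (Δt=0.5):
t=0.500: state=(0.676, -3.237)
t=1.000: state=(-0.974, -2.457)
t=1.500: state=(-1.356, 0.961)
t=2.000: state=(-0.162, 3.322)
t=2.500: state=(1.162, 1.348)
t=3.000: state=(1.000, -1.924)
t=3.500: state=(-0.386, -2.857)
t=4.000: state=(-1.186, -0.067)
t=4.500: state=(-0.472, 2.630)
t=5.000: state=(0.813, 1.793)
t=5.500: state=(0.964, -1.208)
t=6.000: state=(-0.136, -2.598)
t=6.500: state=(-0.985, -0.415)
t=7.000: state=(-0.497, 2.138)
t=7.500: state=(0.629, 1.716)
t=8.000: state=(0.838, -0.937)
t=8.500: state=(-0.086, -2.244)
t=9.000: state=(-0.834, -0.384)
t=9.500: state=(-0.411, 1.859)
t=9.750: state=(0.099, 2.072)
compare at T: theta=0.099, omega=2.072

largest component: omega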